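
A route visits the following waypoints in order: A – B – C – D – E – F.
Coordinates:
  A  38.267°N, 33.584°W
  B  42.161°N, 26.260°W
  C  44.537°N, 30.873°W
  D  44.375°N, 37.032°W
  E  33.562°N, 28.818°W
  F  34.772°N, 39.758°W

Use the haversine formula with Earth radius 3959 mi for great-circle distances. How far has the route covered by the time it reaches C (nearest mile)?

Leg distances:
A→B: 470.6 mi  (cumulative 470.6 mi)
B→C: 284.0 mi  (cumulative 754.6 mi)
Cumulative distance at C ≈ 755 mi.

755 mi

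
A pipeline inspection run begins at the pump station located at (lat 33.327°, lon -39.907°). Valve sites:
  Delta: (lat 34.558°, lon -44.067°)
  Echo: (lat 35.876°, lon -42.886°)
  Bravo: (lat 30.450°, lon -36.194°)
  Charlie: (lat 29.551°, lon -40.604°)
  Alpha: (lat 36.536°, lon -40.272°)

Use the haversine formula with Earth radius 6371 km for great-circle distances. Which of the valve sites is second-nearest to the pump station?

Distances from the pump station ((lat 33.327°, lon -39.907°)):
Alpha: 358.4 km
Echo: 393.2 km
Delta: 407.4 km
Charlie: 425.0 km
Bravo: 474.5 km
The second-nearest is Echo at 393.2 km.

Echo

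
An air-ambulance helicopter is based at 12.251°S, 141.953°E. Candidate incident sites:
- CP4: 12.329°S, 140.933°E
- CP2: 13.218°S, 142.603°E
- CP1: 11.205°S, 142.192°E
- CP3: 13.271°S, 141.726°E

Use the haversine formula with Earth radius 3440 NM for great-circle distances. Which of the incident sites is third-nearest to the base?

Distances from the base (12.251°S, 141.953°E):
CP4: 60.0 NM
CP3: 62.7 NM
CP1: 64.4 NM
CP2: 69.4 NM
The third-nearest is CP1 at 64.4 NM.

CP1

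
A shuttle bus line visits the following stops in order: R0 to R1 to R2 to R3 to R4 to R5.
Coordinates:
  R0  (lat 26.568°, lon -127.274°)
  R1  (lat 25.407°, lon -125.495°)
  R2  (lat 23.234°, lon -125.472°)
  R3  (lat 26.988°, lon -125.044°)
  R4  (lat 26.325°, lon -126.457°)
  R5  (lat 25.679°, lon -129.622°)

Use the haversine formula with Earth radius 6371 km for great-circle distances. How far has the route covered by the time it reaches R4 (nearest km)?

Leg distances:
R0→R1: 219.7 km  (cumulative 219.7 km)
R1→R2: 241.6 km  (cumulative 461.4 km)
R2→R3: 419.6 km  (cumulative 881.0 km)
R3→R4: 158.6 km  (cumulative 1039.6 km)
Cumulative distance at R4 ≈ 1040 km.

1040 km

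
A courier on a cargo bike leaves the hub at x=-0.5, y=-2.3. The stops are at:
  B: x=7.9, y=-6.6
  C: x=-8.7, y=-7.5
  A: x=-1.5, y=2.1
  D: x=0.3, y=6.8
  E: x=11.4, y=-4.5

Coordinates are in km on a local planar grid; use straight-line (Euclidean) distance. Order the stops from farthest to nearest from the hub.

Distance from the hub at x=-0.5, y=-2.3 to each:
E x=11.4, y=-4.5: 12.1 km
C x=-8.7, y=-7.5: 9.7 km
B x=7.9, y=-6.6: 9.4 km
D x=0.3, y=6.8: 9.1 km
A x=-1.5, y=2.1: 4.5 km

E, C, B, D, A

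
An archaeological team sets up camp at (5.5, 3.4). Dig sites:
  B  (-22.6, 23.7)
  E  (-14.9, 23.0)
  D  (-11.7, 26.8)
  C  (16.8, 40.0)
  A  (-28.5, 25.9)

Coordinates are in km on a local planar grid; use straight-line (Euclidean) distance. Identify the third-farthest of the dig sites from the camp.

Distance to each, sorted:
A: 40.8 km
C: 38.3 km
B: 34.7 km
D: 29.0 km
E: 28.3 km
The third-farthest is B at 34.7 km.

B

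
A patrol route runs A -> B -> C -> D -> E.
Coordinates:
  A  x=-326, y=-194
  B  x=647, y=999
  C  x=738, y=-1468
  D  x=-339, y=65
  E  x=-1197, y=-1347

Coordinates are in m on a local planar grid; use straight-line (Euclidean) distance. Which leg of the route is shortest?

Leg distances:
A→B: 1539.5 m
B→C: 2468.7 m
C→D: 1873.5 m
D→E: 1652.2 m
The shortest leg is A–B at 1539.5 m.

A–B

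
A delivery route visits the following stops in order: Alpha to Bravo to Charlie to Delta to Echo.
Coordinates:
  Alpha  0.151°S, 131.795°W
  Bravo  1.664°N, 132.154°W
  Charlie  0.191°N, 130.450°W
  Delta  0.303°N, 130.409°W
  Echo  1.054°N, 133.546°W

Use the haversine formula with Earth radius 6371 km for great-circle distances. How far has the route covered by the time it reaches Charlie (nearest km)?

456 km

Leg distances:
Alpha→Bravo: 205.7 km  (cumulative 205.7 km)
Bravo→Charlie: 250.4 km  (cumulative 456.2 km)
Cumulative distance at Charlie ≈ 456 km.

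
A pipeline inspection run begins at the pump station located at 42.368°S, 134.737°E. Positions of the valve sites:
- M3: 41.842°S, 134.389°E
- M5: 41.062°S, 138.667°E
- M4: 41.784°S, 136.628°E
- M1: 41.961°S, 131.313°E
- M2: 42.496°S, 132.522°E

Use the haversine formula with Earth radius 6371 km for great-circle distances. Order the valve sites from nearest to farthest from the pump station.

M3, M4, M2, M1, M5

Computing each great-circle distance from 42.368°S, 134.737°E:
M3 41.842°S, 134.389°E: 65.2 km
M4 41.784°S, 136.628°E: 169.0 km
M2 42.496°S, 132.522°E: 182.3 km
M1 41.961°S, 131.313°E: 285.8 km
M5 41.062°S, 138.667°E: 357.0 km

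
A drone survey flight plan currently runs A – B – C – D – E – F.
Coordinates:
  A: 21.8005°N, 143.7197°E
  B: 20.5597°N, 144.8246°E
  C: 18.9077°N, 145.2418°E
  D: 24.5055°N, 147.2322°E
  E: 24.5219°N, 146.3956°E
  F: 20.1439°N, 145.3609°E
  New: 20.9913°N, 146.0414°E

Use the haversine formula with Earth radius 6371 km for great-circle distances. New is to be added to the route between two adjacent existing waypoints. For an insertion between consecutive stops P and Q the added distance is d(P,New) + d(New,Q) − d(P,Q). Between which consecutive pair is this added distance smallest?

between C and D

Added distance for inserting New between each consecutive pair:
A–B: 212.6 km
B–C: 192.8 km
C–D: 0.2 km
D–E: 719.0 km
E–F: 13.8 km
Smallest added distance is 0.2 km, inserting between C and D.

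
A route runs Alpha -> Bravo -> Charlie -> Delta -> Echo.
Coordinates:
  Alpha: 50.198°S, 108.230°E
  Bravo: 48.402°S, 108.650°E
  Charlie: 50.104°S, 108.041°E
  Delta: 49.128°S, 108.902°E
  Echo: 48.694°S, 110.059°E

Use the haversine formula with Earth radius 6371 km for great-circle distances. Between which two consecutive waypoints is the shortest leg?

Leg distances:
Alpha→Bravo: 202.0 km
Bravo→Charlie: 194.3 km
Charlie→Delta: 125.0 km
Delta→Echo: 97.4 km
The shortest leg is Delta–Echo at 97.4 km.

Delta–Echo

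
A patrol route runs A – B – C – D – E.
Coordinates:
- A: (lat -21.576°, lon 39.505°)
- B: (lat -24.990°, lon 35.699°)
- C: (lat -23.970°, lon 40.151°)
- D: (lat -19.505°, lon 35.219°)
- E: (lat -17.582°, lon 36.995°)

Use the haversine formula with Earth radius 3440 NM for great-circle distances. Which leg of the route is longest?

Leg distances:
A→B: 293.3 NM
B→C: 250.8 NM
C→D: 384.0 NM
D→E: 153.5 NM
The longest leg is C–D at 384.0 NM.

C–D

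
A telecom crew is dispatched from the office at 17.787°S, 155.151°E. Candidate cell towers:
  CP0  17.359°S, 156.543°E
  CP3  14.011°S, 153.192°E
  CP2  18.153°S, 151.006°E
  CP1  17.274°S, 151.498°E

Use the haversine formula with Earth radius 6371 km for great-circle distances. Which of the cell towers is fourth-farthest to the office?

Distances from the office (17.787°S, 155.151°E):
CP3: 469.2 km
CP2: 440.3 km
CP1: 391.5 km
CP0: 155.0 km
The fourth-farthest is CP0 at 155.0 km.

CP0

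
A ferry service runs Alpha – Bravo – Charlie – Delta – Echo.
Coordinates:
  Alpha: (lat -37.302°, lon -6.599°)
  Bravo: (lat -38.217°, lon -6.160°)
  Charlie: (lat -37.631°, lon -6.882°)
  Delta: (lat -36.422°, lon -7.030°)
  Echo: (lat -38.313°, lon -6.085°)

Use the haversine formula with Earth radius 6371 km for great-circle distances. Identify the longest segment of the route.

Leg distances:
Alpha→Bravo: 108.8 km
Bravo→Charlie: 90.9 km
Charlie→Delta: 135.1 km
Delta→Echo: 226.2 km
The longest leg is Delta–Echo at 226.2 km.

Delta–Echo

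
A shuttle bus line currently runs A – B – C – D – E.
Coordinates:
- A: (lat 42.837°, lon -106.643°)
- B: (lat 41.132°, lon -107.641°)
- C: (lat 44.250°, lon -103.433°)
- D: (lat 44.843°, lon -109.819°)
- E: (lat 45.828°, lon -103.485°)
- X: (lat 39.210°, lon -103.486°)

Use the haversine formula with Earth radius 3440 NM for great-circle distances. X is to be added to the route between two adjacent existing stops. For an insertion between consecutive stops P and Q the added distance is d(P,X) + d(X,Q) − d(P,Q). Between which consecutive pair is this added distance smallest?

between B and C

Added distance for inserting X between each consecutive pair:
A–B: 371.6 NM
B–C: 261.8 NM
C–D: 467.5 NM
D–E: 564.0 NM
Smallest added distance is 261.8 NM, inserting between B and C.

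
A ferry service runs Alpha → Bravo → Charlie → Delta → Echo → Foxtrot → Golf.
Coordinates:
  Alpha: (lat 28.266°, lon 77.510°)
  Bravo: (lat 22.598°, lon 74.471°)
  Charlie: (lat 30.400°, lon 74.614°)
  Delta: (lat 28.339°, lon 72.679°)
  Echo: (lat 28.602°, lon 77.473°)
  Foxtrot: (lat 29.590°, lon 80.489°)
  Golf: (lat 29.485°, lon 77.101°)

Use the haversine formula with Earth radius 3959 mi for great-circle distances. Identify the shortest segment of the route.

Charlie–Delta

Leg distances:
Alpha→Bravo: 435.1 mi
Bravo→Charlie: 539.2 mi
Charlie→Delta: 184.0 mi
Delta→Echo: 291.7 mi
Echo→Foxtrot: 194.5 mi
Foxtrot→Golf: 203.8 mi
The shortest leg is Charlie–Delta at 184.0 mi.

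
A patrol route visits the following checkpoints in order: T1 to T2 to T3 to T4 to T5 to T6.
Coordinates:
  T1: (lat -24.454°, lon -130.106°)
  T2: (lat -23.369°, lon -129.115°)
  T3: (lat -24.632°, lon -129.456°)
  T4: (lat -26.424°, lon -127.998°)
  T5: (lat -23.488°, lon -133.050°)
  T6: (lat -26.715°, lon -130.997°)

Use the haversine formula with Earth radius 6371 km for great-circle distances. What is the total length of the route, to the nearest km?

Leg distances:
T1→T2: 157.2 km  (cumulative 157.2 km)
T2→T3: 144.6 km  (cumulative 301.8 km)
T3→T4: 247.2 km  (cumulative 549.0 km)
T4→T5: 604.9 km  (cumulative 1153.9 km)
T5→T6: 414.1 km  (cumulative 1568.0 km)
Total route length ≈ 1568 km.

1568 km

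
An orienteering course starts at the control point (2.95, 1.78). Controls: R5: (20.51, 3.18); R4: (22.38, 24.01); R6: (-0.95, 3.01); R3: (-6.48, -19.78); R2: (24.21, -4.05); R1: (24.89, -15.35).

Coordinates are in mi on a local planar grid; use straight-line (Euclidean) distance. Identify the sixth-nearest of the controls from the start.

Distances from the start ((2.95, 1.78)):
R6: 4.1 mi
R5: 17.6 mi
R2: 22.0 mi
R3: 23.5 mi
R1: 27.8 mi
R4: 29.5 mi
The sixth-nearest is R4 at 29.5 mi.

R4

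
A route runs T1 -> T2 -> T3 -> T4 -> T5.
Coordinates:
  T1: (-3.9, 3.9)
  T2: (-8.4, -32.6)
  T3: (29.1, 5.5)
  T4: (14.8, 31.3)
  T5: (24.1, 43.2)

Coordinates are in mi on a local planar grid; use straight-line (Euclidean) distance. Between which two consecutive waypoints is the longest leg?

T2–T3

Leg distances:
T1→T2: 36.8 mi
T2→T3: 53.5 mi
T3→T4: 29.5 mi
T4→T5: 15.1 mi
The longest leg is T2–T3 at 53.5 mi.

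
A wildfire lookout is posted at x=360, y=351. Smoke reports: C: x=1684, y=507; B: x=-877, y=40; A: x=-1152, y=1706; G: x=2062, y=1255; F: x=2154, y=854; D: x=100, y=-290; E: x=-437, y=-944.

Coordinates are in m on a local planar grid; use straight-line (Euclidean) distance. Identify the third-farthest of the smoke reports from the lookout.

Distance to each, sorted:
A: 2030.3 m
G: 1927.2 m
F: 1863.2 m
E: 1520.6 m
C: 1333.2 m
B: 1275.5 m
D: 691.7 m
The third-farthest is F at 1863.2 m.

F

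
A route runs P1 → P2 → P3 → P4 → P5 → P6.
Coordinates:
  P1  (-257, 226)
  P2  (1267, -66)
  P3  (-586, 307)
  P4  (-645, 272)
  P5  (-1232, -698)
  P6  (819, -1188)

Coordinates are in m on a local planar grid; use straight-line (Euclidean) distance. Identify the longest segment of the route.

P5–P6

Leg distances:
P1→P2: 1551.7 m
P2→P3: 1890.2 m
P3→P4: 68.6 m
P4→P5: 1133.8 m
P5→P6: 2108.7 m
The longest leg is P5–P6 at 2108.7 m.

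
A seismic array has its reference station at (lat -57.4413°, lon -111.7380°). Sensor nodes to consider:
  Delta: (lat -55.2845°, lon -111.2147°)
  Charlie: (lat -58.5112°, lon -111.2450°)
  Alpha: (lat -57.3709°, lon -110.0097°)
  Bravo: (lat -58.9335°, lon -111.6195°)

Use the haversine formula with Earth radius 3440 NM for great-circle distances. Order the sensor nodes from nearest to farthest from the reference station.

Distance from the reference station at (lat -57.4413°, lon -111.7380°) to each:
Alpha (lat -57.3709°, lon -110.0097°): 56.1 NM
Charlie (lat -58.5112°, lon -111.2450°): 66.1 NM
Bravo (lat -58.9335°, lon -111.6195°): 89.7 NM
Delta (lat -55.2845°, lon -111.2147°): 130.7 NM

Alpha, Charlie, Bravo, Delta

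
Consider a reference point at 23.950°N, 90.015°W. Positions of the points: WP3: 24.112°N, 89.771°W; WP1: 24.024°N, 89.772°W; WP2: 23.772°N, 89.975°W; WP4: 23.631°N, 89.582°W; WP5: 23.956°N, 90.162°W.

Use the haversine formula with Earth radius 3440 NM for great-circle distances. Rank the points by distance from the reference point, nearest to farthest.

Computing each great-circle distance from 23.950°N, 90.015°W:
WP5 23.956°N, 90.162°W: 8.1 NM
WP2 23.772°N, 89.975°W: 10.9 NM
WP1 24.024°N, 89.772°W: 14.1 NM
WP3 24.112°N, 89.771°W: 16.5 NM
WP4 23.631°N, 89.582°W: 30.5 NM

WP5, WP2, WP1, WP3, WP4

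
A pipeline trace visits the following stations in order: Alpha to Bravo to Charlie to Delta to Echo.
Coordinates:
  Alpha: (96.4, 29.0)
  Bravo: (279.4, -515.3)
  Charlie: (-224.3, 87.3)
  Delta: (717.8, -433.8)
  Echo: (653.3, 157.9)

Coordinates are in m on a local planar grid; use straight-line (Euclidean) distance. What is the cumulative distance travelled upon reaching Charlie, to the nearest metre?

1360 m

Leg distances:
Alpha→Bravo: 574.2 m  (cumulative 574.2 m)
Bravo→Charlie: 785.4 m  (cumulative 1359.6 m)
Cumulative distance at Charlie ≈ 1360 m.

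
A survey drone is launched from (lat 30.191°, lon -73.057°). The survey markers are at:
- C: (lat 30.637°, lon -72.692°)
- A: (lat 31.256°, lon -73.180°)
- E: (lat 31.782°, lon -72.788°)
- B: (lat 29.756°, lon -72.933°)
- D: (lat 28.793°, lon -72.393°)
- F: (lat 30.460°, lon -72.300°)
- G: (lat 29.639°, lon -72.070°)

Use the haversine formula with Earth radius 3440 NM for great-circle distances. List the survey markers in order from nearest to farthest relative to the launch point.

Computing each great-circle distance from (lat 30.191°, lon -73.057°):
B (lat 29.756°, lon -72.933°): 26.9 NM
C (lat 30.637°, lon -72.692°): 32.8 NM
F (lat 30.460°, lon -72.300°): 42.4 NM
G (lat 29.639°, lon -72.070°): 61.1 NM
A (lat 31.256°, lon -73.180°): 64.3 NM
D (lat 28.793°, lon -72.393°): 90.8 NM
E (lat 31.782°, lon -72.788°): 96.5 NM

B, C, F, G, A, D, E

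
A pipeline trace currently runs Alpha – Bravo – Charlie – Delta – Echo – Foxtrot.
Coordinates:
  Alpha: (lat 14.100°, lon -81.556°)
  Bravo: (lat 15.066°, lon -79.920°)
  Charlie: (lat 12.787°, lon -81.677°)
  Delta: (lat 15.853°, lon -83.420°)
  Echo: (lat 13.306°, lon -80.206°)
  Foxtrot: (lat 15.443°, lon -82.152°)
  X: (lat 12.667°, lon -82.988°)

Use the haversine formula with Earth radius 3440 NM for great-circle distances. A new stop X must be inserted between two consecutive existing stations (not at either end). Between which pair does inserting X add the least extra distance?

Added distance for inserting X between each consecutive pair:
Alpha–Bravo: 238.2 NM
Bravo–Charlie: 135.8 NM
Charlie–Delta: 59.9 NM
Delta–Echo: 118.8 NM
Echo–Foxtrot: 169.8 NM
Smallest added distance is 59.9 NM, inserting between Charlie and Delta.

between Charlie and Delta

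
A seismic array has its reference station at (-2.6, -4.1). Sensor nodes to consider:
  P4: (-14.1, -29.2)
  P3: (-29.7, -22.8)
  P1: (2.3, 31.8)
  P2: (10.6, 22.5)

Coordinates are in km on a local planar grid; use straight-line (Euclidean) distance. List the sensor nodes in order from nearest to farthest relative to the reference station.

P4, P2, P3, P1

Distance from the reference station at (-2.6, -4.1) to each:
P4 (-14.1, -29.2): 27.6 km
P2 (10.6, 22.5): 29.7 km
P3 (-29.7, -22.8): 32.9 km
P1 (2.3, 31.8): 36.2 km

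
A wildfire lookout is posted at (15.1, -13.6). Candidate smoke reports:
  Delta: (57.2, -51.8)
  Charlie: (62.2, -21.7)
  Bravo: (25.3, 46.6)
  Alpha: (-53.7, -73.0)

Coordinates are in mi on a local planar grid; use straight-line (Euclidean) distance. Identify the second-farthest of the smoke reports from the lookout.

Distance to each, sorted:
Alpha: 90.9 mi
Bravo: 61.1 mi
Delta: 56.8 mi
Charlie: 47.8 mi
The second-farthest is Bravo at 61.1 mi.

Bravo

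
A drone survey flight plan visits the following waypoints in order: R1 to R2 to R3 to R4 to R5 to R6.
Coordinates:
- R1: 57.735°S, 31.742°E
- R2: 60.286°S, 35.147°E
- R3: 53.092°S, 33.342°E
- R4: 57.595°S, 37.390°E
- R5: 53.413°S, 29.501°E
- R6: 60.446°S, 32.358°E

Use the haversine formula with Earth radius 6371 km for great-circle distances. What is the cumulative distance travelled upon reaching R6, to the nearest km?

3194 km

Leg distances:
R1→R2: 344.1 km  (cumulative 344.1 km)
R2→R3: 807.4 km  (cumulative 1151.5 km)
R3→R4: 562.1 km  (cumulative 1713.6 km)
R4→R5: 679.7 km  (cumulative 2393.3 km)
R5→R6: 800.8 km  (cumulative 3194.1 km)
Cumulative distance at R6 ≈ 3194 km.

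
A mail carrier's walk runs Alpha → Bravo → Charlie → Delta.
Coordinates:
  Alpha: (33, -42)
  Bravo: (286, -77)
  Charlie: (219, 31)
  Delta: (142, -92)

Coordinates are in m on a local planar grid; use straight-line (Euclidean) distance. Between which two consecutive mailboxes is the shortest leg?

Leg distances:
Alpha→Bravo: 255.4 m
Bravo→Charlie: 127.1 m
Charlie→Delta: 145.1 m
The shortest leg is Bravo–Charlie at 127.1 m.

Bravo–Charlie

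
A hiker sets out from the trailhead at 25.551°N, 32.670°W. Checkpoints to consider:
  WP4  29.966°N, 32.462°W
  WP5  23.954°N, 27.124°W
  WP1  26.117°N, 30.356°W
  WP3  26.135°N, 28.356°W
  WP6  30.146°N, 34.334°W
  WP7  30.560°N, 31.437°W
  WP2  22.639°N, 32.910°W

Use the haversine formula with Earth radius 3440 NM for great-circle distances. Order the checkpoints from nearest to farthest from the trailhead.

WP1, WP2, WP3, WP4, WP6, WP7, WP5

Distances from the trailhead:
WP1 26.117°N, 30.356°W: 129.6 NM
WP2 22.639°N, 32.910°W: 175.3 NM
WP3 26.135°N, 28.356°W: 235.7 NM
WP4 29.966°N, 32.462°W: 265.3 NM
WP6 30.146°N, 34.334°W: 289.7 NM
WP7 30.560°N, 31.437°W: 307.7 NM
WP5 23.954°N, 27.124°W: 317.2 NM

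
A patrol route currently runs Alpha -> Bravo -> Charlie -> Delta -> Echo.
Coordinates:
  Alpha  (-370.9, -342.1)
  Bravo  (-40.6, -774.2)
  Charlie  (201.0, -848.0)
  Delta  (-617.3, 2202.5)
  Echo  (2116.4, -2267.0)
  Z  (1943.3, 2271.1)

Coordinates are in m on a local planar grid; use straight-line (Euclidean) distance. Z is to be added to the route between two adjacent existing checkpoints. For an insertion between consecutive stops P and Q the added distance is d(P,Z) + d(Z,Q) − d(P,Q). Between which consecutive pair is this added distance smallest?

Added distance for inserting Z between each consecutive pair:
Alpha–Bravo: 6581.2 m
Bravo–Charlie: 6954.6 m
Charlie–Delta: 2975.9 m
Delta–Echo: 1863.7 m
Smallest added distance is 1863.7 m, inserting between Delta and Echo.

between Delta and Echo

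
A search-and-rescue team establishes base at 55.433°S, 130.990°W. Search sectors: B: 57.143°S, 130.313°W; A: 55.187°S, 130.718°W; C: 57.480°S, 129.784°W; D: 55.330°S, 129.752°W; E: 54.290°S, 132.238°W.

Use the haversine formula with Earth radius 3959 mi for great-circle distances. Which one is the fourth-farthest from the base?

D

Distance to each, sorted:
C: 148.7 mi
B: 121.0 mi
E: 93.3 mi
D: 49.1 mi
A: 20.1 mi
The fourth-farthest is D at 49.1 mi.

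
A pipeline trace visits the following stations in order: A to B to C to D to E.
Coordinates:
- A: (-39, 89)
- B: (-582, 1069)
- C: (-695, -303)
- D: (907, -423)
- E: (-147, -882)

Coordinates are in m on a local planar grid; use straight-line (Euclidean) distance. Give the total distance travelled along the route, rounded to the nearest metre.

Leg distances:
A→B: 1120.4 m  (cumulative 1120.4 m)
B→C: 1376.6 m  (cumulative 2497.0 m)
C→D: 1606.5 m  (cumulative 4103.5 m)
D→E: 1149.6 m  (cumulative 5253.1 m)
Total route length ≈ 5253 m.

5253 m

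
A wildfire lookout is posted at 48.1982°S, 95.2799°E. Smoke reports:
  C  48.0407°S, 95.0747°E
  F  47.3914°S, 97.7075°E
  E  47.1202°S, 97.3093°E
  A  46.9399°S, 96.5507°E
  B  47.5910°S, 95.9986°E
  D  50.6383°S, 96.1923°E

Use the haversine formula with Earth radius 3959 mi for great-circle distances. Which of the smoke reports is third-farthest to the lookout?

Distance to each, sorted:
D: 173.5 mi
F: 125.7 mi
E: 120.3 mi
A: 105.2 mi
B: 53.6 mi
C: 14.4 mi
The third-farthest is E at 120.3 mi.

E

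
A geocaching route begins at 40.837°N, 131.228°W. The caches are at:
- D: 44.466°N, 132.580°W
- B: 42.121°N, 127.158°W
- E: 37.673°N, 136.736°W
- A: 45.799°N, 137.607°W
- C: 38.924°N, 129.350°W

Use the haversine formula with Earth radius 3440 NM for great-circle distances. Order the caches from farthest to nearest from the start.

Distances from the start:
A 45.799°N, 137.607°W: 407.7 NM
E 37.673°N, 136.736°W: 318.7 NM
D 44.466°N, 132.580°W: 225.9 NM
B 42.121°N, 127.158°W: 198.6 NM
C 38.924°N, 129.350°W: 143.8 NM

A, E, D, B, C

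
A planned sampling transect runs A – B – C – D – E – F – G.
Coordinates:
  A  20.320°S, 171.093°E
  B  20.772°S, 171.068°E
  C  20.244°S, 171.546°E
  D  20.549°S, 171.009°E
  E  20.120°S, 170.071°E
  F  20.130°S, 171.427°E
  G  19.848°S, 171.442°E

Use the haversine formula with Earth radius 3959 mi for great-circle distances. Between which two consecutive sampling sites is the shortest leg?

F–G

Leg distances:
A→B: 31.3 mi
B→C: 47.8 mi
C→D: 40.7 mi
D→E: 67.6 mi
E→F: 88.0 mi
F→G: 19.5 mi
The shortest leg is F–G at 19.5 mi.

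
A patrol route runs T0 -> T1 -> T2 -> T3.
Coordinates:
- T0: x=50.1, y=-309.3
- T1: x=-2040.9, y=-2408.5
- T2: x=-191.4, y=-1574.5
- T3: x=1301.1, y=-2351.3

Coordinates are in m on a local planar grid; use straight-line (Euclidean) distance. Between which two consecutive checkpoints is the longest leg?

T0–T1

Leg distances:
T0→T1: 2962.9 m
T1→T2: 2028.8 m
T2→T3: 1682.5 m
The longest leg is T0–T1 at 2962.9 m.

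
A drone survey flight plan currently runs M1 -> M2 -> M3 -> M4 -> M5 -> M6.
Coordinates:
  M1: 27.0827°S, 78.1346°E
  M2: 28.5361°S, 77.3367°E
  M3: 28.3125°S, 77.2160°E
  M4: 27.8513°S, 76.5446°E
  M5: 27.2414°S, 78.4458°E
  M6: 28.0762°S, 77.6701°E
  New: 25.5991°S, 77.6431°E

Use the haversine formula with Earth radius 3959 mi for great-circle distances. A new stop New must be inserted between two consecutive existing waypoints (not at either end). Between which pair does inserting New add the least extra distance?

Added distance for inserting New between each consecutive pair:
M1–M2: 199.1 mi
M2–M3: 376.0 mi
M3–M4: 307.2 mi
M4–M5: 169.8 mi
M5–M6: 220.3 mi
Smallest added distance is 169.8 mi, inserting between M4 and M5.

between M4 and M5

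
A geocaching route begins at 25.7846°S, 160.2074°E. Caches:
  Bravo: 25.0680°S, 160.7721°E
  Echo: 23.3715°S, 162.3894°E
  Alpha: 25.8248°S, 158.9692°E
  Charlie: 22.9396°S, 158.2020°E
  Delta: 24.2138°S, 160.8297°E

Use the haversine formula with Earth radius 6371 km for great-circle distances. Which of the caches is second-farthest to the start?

Echo

Distance to each, sorted:
Charlie: 375.9 km
Echo: 347.4 km
Delta: 185.6 km
Alpha: 124.0 km
Bravo: 97.8 km
The second-farthest is Echo at 347.4 km.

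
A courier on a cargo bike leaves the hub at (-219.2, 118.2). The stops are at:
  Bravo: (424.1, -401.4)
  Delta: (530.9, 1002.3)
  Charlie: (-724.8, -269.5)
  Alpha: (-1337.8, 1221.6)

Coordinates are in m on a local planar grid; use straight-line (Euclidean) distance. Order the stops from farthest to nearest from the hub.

Alpha, Delta, Bravo, Charlie

Computing each straight-line distance from (-219.2, 118.2):
Alpha (-1337.8, 1221.6): 1571.2 m
Delta (530.9, 1002.3): 1159.4 m
Bravo (424.1, -401.4): 826.9 m
Charlie (-724.8, -269.5): 637.1 m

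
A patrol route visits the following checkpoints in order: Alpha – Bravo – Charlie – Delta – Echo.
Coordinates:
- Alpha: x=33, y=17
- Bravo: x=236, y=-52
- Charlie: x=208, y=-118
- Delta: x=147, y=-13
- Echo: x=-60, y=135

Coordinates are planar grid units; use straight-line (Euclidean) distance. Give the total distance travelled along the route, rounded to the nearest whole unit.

662

Leg distances:
Alpha→Bravo: 214.4  (cumulative 214.4)
Bravo→Charlie: 71.7  (cumulative 286.1)
Charlie→Delta: 121.4  (cumulative 407.5)
Delta→Echo: 254.5  (cumulative 662.0)
Total route length ≈ 662.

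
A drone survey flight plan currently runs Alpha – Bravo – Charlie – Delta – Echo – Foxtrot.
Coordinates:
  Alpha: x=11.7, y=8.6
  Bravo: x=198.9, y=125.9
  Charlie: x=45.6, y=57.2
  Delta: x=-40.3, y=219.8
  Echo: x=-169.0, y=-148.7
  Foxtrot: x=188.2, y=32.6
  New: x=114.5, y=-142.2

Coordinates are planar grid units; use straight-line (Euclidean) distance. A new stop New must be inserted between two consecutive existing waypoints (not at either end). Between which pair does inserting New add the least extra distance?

Added distance for inserting New between each consecutive pair:
Alpha–Bravo: 242.7
Bravo–Charlie: 324.0
Charlie–Delta: 420.8
Delta–Echo: 287.0
Echo–Foxtrot: 72.7
Smallest added distance is 72.7, inserting between Echo and Foxtrot.

between Echo and Foxtrot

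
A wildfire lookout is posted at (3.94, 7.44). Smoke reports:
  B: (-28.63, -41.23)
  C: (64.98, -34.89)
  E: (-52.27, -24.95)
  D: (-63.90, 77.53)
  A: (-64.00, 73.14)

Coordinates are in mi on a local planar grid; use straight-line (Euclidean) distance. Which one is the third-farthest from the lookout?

C

Distances from the lookout ((3.94, 7.44)):
D: 97.5 mi
A: 94.5 mi
C: 74.3 mi
E: 64.9 mi
B: 58.6 mi
The third-farthest is C at 74.3 mi.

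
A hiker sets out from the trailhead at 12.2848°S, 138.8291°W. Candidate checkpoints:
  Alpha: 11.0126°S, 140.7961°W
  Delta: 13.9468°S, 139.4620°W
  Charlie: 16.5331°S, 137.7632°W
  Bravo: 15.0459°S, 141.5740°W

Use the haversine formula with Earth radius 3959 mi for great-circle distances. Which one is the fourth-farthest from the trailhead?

Distances from the trailhead (12.2848°S, 138.8291°W):
Charlie: 302.1 mi
Bravo: 265.2 mi
Alpha: 159.5 mi
Delta: 122.5 mi
The fourth-farthest is Delta at 122.5 mi.

Delta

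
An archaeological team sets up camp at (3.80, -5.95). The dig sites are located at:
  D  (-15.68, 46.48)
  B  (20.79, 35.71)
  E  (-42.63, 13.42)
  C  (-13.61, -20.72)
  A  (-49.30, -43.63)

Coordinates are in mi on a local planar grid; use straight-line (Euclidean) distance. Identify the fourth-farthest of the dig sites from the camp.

Distance to each, sorted:
A: 65.1 mi
D: 55.9 mi
E: 50.3 mi
B: 45.0 mi
C: 22.8 mi
The fourth-farthest is B at 45.0 mi.

B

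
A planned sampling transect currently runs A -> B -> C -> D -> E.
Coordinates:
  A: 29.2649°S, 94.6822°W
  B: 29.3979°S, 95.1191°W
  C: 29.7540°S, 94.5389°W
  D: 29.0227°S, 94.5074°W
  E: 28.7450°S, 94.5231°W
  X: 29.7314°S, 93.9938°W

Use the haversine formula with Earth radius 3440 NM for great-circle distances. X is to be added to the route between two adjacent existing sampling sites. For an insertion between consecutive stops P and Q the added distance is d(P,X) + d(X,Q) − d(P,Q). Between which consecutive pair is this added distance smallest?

Added distance for inserting X between each consecutive pair:
A–B: 83.5 NM
B–C: 53.5 NM
C–D: 34.8 NM
D–E: 99.0 NM
Smallest added distance is 34.8 NM, inserting between C and D.

between C and D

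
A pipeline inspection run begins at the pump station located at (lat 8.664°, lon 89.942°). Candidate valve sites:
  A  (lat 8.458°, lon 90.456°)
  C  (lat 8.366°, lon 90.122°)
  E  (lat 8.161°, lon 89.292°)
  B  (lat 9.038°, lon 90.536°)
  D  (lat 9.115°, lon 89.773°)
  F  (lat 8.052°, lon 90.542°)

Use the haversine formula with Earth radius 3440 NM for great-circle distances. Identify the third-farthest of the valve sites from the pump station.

B

Distance to each, sorted:
F: 51.2 NM
E: 49.0 NM
B: 41.8 NM
A: 32.9 NM
D: 28.9 NM
C: 20.8 NM
The third-farthest is B at 41.8 NM.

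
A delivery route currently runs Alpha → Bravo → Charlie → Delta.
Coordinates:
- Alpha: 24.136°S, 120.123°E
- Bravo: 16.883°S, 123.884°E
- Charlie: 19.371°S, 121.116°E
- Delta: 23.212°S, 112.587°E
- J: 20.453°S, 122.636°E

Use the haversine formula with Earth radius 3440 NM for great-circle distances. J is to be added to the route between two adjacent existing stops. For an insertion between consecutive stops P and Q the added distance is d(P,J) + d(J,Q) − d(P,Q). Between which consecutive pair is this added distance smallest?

Added distance for inserting J between each consecutive pair:
Alpha–Bravo: 3.3 NM
Bravo–Charlie: 116.0 NM
Charlie–Delta: 161.7 NM
Smallest added distance is 3.3 NM, inserting between Alpha and Bravo.

between Alpha and Bravo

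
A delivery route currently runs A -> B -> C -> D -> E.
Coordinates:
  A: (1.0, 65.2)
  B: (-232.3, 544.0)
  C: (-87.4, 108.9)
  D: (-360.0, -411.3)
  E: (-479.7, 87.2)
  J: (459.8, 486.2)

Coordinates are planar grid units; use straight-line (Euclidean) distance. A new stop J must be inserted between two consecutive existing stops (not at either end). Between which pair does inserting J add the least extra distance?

between A and B

Added distance for inserting J between each consecutive pair:
A–B: 784.6
B–C: 900.6
C–D: 1292.9
D–E: 1723.6
Smallest added distance is 784.6, inserting between A and B.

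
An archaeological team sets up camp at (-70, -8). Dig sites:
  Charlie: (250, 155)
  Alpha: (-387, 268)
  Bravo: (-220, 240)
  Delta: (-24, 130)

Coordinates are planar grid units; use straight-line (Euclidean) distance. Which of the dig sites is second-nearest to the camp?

Bravo

Distances from the camp ((-70, -8)):
Delta: 145.5
Bravo: 289.8
Charlie: 359.1
Alpha: 420.3
The second-nearest is Bravo at 289.8.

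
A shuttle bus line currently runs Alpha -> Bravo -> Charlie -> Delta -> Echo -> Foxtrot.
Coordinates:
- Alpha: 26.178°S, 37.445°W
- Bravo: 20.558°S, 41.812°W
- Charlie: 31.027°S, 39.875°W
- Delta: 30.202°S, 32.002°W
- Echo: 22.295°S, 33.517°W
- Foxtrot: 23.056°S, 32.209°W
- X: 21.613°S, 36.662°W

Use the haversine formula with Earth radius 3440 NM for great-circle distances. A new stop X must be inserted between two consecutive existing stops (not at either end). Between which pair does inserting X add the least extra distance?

Added distance for inserting X between each consecutive pair:
Alpha–Bravo: 158.4 NM
Bravo–Charlie: 249.1 NM
Charlie–Delta: 754.9 NM
Delta–Echo: 271.8 NM
Echo–Foxtrot: 356.2 NM
Smallest added distance is 158.4 NM, inserting between Alpha and Bravo.

between Alpha and Bravo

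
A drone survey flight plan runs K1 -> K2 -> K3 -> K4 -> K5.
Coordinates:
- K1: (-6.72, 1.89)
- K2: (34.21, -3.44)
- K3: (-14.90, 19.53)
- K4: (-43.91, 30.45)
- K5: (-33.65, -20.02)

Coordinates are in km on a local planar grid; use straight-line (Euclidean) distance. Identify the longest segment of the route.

Leg distances:
K1→K2: 41.3 km
K2→K3: 54.2 km
K3→K4: 31.0 km
K4→K5: 51.5 km
The longest leg is K2–K3 at 54.2 km.

K2–K3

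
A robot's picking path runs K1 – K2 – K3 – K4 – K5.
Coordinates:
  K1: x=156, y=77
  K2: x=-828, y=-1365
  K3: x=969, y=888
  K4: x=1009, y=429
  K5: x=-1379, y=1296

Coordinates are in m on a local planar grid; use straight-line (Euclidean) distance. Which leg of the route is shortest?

Leg distances:
K1→K2: 1745.7 m
K2→K3: 2881.9 m
K3→K4: 460.7 m
K4→K5: 2540.5 m
The shortest leg is K3–K4 at 460.7 m.

K3–K4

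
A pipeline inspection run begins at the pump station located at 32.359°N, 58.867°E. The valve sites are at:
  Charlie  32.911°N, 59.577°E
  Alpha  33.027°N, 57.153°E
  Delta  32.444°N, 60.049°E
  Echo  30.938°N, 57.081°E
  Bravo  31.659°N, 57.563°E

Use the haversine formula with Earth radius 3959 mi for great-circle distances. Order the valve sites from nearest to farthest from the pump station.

Charlie, Delta, Bravo, Alpha, Echo

Computing each great-circle distance from 32.359°N, 58.867°E:
Charlie 32.911°N, 59.577°E: 56.2 mi
Delta 32.444°N, 60.049°E: 69.2 mi
Bravo 31.659°N, 57.563°E: 90.4 mi
Alpha 33.027°N, 57.153°E: 109.8 mi
Echo 30.938°N, 57.081°E: 143.8 mi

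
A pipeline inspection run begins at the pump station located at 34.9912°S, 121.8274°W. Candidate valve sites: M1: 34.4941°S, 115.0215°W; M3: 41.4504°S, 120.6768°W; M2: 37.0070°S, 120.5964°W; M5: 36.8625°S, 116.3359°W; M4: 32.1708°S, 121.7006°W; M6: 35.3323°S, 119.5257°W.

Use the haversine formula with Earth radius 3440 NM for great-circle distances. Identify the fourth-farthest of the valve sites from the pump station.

Distance to each, sorted:
M3: 391.6 NM
M1: 337.0 NM
M5: 289.6 NM
M4: 169.5 NM
M2: 135.0 NM
M6: 114.8 NM
The fourth-farthest is M4 at 169.5 NM.

M4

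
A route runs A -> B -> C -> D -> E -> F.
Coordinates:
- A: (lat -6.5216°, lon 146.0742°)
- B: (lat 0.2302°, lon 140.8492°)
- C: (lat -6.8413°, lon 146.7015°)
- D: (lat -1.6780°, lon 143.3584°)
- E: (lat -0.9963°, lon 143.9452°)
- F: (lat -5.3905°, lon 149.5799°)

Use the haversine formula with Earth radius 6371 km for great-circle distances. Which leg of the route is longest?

B–C

Leg distances:
A→B: 948.6 km
B→C: 1019.7 km
C→D: 683.3 km
D→E: 100.0 km
E→F: 793.7 km
The longest leg is B–C at 1019.7 km.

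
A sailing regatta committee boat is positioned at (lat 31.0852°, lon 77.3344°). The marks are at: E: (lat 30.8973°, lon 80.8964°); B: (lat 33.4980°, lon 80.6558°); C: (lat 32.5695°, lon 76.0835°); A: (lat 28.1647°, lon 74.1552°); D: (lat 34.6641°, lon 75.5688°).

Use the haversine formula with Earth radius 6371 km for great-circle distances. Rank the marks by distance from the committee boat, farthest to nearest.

Computing each great-circle distance from (lat 31.0852°, lon 77.3344°):
A (lat 28.1647°, lon 74.1552°): 447.0 km
D (lat 34.6641°, lon 75.5688°): 430.7 km
B (lat 33.4980°, lon 80.6558°): 411.6 km
E (lat 30.8973°, lon 80.8964°): 340.2 km
C (lat 32.5695°, lon 76.0835°): 203.0 km

A, D, B, E, C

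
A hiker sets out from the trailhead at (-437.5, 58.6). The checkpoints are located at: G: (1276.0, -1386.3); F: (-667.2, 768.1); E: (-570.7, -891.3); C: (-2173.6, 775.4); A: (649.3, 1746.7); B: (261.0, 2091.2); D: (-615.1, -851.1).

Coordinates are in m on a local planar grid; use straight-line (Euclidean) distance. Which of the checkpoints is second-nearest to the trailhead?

Distance to each, sorted:
F: 745.8 m
D: 926.9 m
E: 959.2 m
C: 1878.3 m
A: 2007.7 m
B: 2149.3 m
G: 2241.4 m
The second-nearest is D at 926.9 m.

D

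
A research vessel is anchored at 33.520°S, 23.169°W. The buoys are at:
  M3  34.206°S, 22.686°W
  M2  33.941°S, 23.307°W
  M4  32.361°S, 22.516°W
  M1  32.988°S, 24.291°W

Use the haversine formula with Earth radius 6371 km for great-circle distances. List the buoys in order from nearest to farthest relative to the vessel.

Computing each great-circle distance from 33.520°S, 23.169°W:
M2 33.941°S, 23.307°W: 48.5 km
M3 34.206°S, 22.686°W: 88.4 km
M1 32.988°S, 24.291°W: 119.9 km
M4 32.361°S, 22.516°W: 142.6 km

M2, M3, M1, M4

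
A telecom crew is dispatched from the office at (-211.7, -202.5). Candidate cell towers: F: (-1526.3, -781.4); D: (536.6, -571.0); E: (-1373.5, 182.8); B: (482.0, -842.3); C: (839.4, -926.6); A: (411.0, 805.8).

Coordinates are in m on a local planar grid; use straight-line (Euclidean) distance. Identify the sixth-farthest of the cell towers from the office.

Distance to each, sorted:
F: 1436.4 m
C: 1276.4 m
E: 1224.0 m
A: 1185.1 m
B: 943.7 m
D: 834.1 m
The sixth-farthest is D at 834.1 m.

D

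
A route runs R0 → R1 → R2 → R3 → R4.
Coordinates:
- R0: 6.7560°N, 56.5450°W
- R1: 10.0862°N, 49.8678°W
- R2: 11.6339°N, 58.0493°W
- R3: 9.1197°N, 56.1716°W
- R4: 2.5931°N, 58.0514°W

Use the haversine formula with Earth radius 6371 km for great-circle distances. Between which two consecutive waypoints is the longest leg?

Leg distances:
R0→R1: 822.4 km
R1→R2: 909.8 km
R2→R3: 346.9 km
R3→R4: 754.9 km
The longest leg is R1–R2 at 909.8 km.

R1–R2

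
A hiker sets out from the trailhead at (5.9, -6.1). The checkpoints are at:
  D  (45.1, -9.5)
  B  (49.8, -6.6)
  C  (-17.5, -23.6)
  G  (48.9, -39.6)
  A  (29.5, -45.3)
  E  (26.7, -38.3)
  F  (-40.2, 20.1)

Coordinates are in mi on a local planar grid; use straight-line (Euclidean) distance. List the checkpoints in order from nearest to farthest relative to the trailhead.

C, E, D, B, A, F, G

Computing each straight-line distance from (5.9, -6.1):
C (-17.5, -23.6): 29.2 mi
E (26.7, -38.3): 38.3 mi
D (45.1, -9.5): 39.3 mi
B (49.8, -6.6): 43.9 mi
A (29.5, -45.3): 45.8 mi
F (-40.2, 20.1): 53.0 mi
G (48.9, -39.6): 54.5 mi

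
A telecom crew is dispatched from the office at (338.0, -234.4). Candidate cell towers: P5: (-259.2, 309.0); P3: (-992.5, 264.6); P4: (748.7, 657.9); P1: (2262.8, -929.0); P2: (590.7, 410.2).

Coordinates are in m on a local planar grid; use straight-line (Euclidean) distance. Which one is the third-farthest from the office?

Distances from the office ((338.0, -234.4)):
P1: 2046.3 m
P3: 1421.0 m
P4: 982.3 m
P5: 807.4 m
P2: 692.4 m
The third-farthest is P4 at 982.3 m.

P4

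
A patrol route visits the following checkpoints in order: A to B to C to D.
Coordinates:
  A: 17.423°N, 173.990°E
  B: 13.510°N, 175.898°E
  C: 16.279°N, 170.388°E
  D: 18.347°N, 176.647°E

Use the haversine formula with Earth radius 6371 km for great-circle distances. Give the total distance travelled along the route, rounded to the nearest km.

Leg distances:
A→B: 480.7 km  (cumulative 480.7 km)
B→C: 667.3 km  (cumulative 1148.0 km)
C→D: 703.0 km  (cumulative 1851.1 km)
Total route length ≈ 1851 km.

1851 km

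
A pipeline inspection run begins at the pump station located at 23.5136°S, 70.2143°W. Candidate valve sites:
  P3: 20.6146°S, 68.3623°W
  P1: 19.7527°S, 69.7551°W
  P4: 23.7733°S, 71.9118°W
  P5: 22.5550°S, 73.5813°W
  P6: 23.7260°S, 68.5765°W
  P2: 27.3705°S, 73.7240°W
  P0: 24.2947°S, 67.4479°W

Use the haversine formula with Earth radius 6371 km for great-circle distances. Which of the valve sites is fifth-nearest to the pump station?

Distances from the pump station (23.5136°S, 70.2143°W):
P6: 168.5 km
P4: 175.3 km
P0: 294.3 km
P5: 360.6 km
P3: 374.6 km
P1: 420.9 km
P2: 555.0 km
The fifth-nearest is P3 at 374.6 km.

P3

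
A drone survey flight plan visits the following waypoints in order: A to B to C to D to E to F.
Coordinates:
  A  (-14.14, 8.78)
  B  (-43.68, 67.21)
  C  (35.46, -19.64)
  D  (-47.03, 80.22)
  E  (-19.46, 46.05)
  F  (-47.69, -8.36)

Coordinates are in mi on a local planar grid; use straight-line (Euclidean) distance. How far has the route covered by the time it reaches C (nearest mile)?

Leg distances:
A→B: 65.5 mi  (cumulative 65.5 mi)
B→C: 117.5 mi  (cumulative 183.0 mi)
Cumulative distance at C ≈ 183 mi.

183 mi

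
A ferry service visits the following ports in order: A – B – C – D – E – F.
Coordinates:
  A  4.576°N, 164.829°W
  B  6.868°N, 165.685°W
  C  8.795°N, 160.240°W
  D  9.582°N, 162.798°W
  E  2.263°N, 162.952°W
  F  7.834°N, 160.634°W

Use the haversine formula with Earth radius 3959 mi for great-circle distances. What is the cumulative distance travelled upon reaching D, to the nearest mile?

Leg distances:
A→B: 169.0 mi  (cumulative 169.0 mi)
B→C: 395.8 mi  (cumulative 564.7 mi)
C→D: 182.8 mi  (cumulative 747.5 mi)
Cumulative distance at D ≈ 747 mi.

747 mi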